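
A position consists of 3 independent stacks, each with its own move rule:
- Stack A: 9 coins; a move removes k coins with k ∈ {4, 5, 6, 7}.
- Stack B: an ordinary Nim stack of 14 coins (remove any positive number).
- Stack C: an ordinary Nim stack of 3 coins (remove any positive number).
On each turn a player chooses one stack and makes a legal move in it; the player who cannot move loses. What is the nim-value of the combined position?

For stack A, compute g(0), g(1), … with moves {4, 5, 6, 7}:
k:     0  1  2  3  4  5  6  7  8  9
g(k):  0  0  0  0  1  1  1  1  2  2
So g(9) = 2.
Stack B is a plain Nim stack of size 14, so its Grundy value is 14.
Stack C is a plain Nim stack of size 3, so its Grundy value is 3.
The value of a disjunctive sum is the nim-sum of the parts.
Combined value = 2 ⊕ 14 ⊕ 3 = 15.

15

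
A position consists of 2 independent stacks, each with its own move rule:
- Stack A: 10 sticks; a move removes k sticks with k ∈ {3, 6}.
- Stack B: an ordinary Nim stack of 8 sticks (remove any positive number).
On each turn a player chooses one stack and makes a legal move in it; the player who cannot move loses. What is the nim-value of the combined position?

Grundy values for stack A (subtraction set {3, 6}):
k:     0  1  2  3  4  5  6  7  8  9 10
g(k):  0  0  0  1  1  1  2  2  2  0  0
So g(10) = 0.
Stack B is a plain Nim stack of size 8, so its Grundy value is 8.
The value of a disjunctive sum is the nim-sum of the parts.
Combined value = 0 XOR 8 = 8.

8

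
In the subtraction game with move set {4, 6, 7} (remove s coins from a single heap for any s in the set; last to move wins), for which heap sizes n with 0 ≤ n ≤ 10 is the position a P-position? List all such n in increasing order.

0, 1, 2, 3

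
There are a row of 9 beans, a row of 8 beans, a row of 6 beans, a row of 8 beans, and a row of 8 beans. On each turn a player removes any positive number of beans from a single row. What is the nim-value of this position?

7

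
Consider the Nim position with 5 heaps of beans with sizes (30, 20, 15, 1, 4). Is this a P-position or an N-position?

P-position

Bitwise XOR of the heap sizes:
  11110  (30)
  10100  (20)
  01111  (15)
  00001  (1)
  00100  (4)
  -----
  00000  (0)
The nim-sum is 0, so this is a P-position: the player to move is in a losing position under optimal play.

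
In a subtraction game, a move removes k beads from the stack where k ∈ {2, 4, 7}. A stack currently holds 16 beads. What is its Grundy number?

Grundy values for subtraction set {2, 4, 7}:
k:     0  1  2  3  4  5  6  7  8  9 10 11 12 13 14 15 16
g(k):  0  0  1  1  2  2  0  3  1  0  2  1  0  2  1  0  2
So g(16) = 2.

2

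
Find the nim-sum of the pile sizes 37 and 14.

In binary:
  100101  (37)
  001110  (14)
  ------
  101011  (43)

43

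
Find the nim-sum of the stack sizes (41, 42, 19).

16

Compute the nim-sum pairwise:
41 ⊕ 42 = 3
3 ⊕ 19 = 16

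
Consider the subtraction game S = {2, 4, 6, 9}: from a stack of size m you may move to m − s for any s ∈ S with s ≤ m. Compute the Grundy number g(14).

Grundy values for subtraction set {2, 4, 6, 9}:
g(0) = mex{} = 0
g(1) = mex{} = 0
g(2) = mex{0} = 1
g(3) = mex{0} = 1
g(4) = mex{0,1} = 2
g(5) = mex{0,1} = 2
g(6) = mex{0,1,2} = 3
g(7) = mex{0,1,2} = 3
g(8) = mex{1,2,3} = 0
g(9) = mex{0,1,2,3} = 4
g(10) = mex{0,2,3} = 1
g(11) = mex{1,2,3,4} = 0
g(12) = mex{0,1,3} = 2
g(13) = mex{0,2,3,4} = 1
g(14) = mex{0,1,2} = 3
So g(14) = 3.

3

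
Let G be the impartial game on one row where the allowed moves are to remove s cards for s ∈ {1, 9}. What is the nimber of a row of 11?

1

Grundy values for subtraction set {1, 9}:
g(0) = mex{} = 0
g(1) = mex{0} = 1
g(2) = mex{1} = 0
g(3) = mex{0} = 1
g(4) = mex{1} = 0
g(5) = mex{0} = 1
g(6) = mex{1} = 0
g(7) = mex{0} = 1
g(8) = mex{1} = 0
g(9) = mex{0} = 1
g(10) = mex{1} = 0
g(11) = mex{0} = 1
So g(11) = 1.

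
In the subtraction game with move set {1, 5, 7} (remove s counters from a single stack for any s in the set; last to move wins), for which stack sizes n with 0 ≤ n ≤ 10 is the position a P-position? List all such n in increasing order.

Grundy values for subtraction set {1, 5, 7}:
g(0) = mex{} = 0
g(1) = mex{0} = 1
g(2) = mex{1} = 0
g(3) = mex{0} = 1
g(4) = mex{1} = 0
g(5) = mex{0} = 1
g(6) = mex{1} = 0
g(7) = mex{0} = 1
g(8) = mex{1} = 0
g(9) = mex{0} = 1
g(10) = mex{1} = 0
The P-positions (g = 0) in 0..10 are 0, 2, 4, 6, 8, 10.

0, 2, 4, 6, 8, 10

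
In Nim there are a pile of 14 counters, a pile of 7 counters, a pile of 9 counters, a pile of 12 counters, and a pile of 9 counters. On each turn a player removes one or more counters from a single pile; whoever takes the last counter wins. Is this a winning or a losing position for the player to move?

Winning position

Nim-sum: 14 ^ 7 ^ 9 ^ 12 ^ 9 = 5.
The nim-sum is 5 ≠ 0, so this is an N-position: the player to move can win.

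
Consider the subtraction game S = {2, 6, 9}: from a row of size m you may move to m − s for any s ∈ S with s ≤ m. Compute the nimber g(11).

3

Compute g(0), g(1), … for moves {2, 6, 9}:
g(0) = mex{} = 0
g(1) = mex{} = 0
g(2) = mex{0} = 1
g(3) = mex{0} = 1
g(4) = mex{1} = 0
g(5) = mex{1} = 0
g(6) = mex{0} = 1
g(7) = mex{0} = 1
g(8) = mex{1} = 0
g(9) = mex{0,1} = 2
g(10) = mex{0} = 1
g(11) = mex{0,1,2} = 3
So g(11) = 3.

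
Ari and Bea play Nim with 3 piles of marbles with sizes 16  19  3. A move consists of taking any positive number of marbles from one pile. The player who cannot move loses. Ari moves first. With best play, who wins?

Nim-sum: 16 ^ 19 ^ 3 = 0.
The nim-sum is 0, so this is a P-position: the player to move is in a losing position under optimal play; Ari is about to move from it and so loses — Bea wins.

Bea wins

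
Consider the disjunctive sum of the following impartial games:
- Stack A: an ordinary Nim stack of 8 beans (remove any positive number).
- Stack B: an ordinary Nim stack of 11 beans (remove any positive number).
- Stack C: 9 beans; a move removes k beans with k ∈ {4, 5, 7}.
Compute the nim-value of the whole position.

Stack A is a plain Nim stack of size 8, so its Grundy value is 8.
Stack B is a plain Nim stack of size 11, so its Grundy value is 11.
Grundy values for stack C (subtraction set {4, 5, 7}):
k:     0  1  2  3  4  5  6  7  8  9
g(k):  0  0  0  0  1  1  1  1  2  2
So g(9) = 2.
By the Sprague-Grundy theorem, the Grundy value of a sum of independent games is the XOR of the component values.
Combined value = 8 XOR 11 XOR 2 = 1.

1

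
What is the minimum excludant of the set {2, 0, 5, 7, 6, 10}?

1

0 is in the set but 1 is not, so the mex is 1.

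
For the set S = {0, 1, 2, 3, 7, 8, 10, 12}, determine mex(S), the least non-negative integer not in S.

4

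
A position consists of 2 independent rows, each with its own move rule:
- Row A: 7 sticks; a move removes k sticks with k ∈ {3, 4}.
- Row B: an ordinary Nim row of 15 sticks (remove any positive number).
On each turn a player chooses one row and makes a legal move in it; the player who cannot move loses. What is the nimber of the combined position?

For row A, compute g(0), g(1), … with moves {3, 4}:
k:     0  1  2  3  4  5  6  7
g(k):  0  0  0  1  1  1  2  0
So g(7) = 0.
Row B is a plain Nim row of size 15, so its Grundy value is 15.
The value of a disjunctive sum is the nim-sum of the parts.
Combined value = 0 ⊕ 15 = 15.

15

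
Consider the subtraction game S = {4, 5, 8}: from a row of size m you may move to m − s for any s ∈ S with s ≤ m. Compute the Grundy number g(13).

Compute g(0), g(1), … for moves {4, 5, 8}:
g(0) = mex{} = 0
g(1) = mex{} = 0
g(2) = mex{} = 0
g(3) = mex{} = 0
g(4) = mex{0} = 1
g(5) = mex{0} = 1
g(6) = mex{0} = 1
g(7) = mex{0} = 1
g(8) = mex{0,1} = 2
g(9) = mex{0,1} = 2
g(10) = mex{0,1} = 2
g(11) = mex{0,1} = 2
g(12) = mex{1,2} = 0
g(13) = mex{1,2} = 0
So g(13) = 0.

0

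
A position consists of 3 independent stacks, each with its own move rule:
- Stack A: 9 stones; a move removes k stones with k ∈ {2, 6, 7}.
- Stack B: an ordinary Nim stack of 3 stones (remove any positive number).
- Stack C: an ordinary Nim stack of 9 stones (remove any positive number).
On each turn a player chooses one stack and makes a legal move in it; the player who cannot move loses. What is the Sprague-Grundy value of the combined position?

For stack A, compute g(0), g(1), … with moves {2, 6, 7}:
k:     0  1  2  3  4  5  6  7  8  9
g(k):  0  0  1  1  0  0  1  1  2  0
So g(9) = 0.
Stack B is a plain Nim stack of size 3, so its Grundy value is 3.
Stack C is a plain Nim stack of size 9, so its Grundy value is 9.
The value of a disjunctive sum is the nim-sum of the parts.
Combined value = 0 XOR 3 XOR 9 = 10.

10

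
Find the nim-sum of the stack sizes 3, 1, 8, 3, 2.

11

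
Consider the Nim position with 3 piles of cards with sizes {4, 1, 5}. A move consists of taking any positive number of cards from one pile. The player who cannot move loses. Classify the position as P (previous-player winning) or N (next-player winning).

Bitwise XOR of the heap sizes:
  100  (4)
  001  (1)
  101  (5)
  ---
  000  (0)
The nim-sum is 0, so this is a P-position: the player to move is in a losing position under optimal play.

P-position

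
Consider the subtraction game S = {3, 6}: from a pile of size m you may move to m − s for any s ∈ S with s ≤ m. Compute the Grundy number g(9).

0

Grundy values for subtraction set {3, 6}:
g(0) = mex{} = 0
g(1) = mex{} = 0
g(2) = mex{} = 0
g(3) = mex{0} = 1
g(4) = mex{0} = 1
g(5) = mex{0} = 1
g(6) = mex{0,1} = 2
g(7) = mex{0,1} = 2
g(8) = mex{0,1} = 2
g(9) = mex{1,2} = 0
So g(9) = 0.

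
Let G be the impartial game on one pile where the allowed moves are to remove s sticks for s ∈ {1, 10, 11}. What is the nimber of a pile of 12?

2

Compute g(0), g(1), … for moves {1, 10, 11}:
k:     0  1  2  3  4  5  6  7  8  9 10 11 12
g(k):  0  1  0  1  0  1  0  1  0  1  2  3  2
So g(12) = 2.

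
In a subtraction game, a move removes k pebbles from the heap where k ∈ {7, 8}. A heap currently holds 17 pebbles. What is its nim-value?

Compute g(0), g(1), … for moves {7, 8}:
k:     0  1  2  3  4  5  6  7  8  9 10 11 12 13 14 15 16 17
g(k):  0  0  0  0  0  0  0  1  1  1  1  1  1  1  2  0  0  0
So g(17) = 0.

0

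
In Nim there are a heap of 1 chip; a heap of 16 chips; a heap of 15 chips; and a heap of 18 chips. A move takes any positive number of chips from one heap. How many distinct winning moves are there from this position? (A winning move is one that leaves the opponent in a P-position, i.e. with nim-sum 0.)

1

In binary:
  00001  (1)
  10000  (16)
  01111  (15)
  10010  (18)
  -----
  01100  (12)
The overall nim-sum is X = 12. A heap of size p has a winning move iff p XOR X < p (reduce it to p XOR X).
  1: 1 XOR 12 = 13 ≥ 1 — no move.
  16: 16 XOR 12 = 28 ≥ 16 — no move.
  15: 15 XOR 12 = 3 < 15 — winning move (to 3).
  18: 18 XOR 12 = 30 ≥ 18 — no move.
That gives 1 winning move.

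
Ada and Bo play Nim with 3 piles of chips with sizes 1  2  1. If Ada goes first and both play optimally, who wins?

Nim-sum: 1 ⊕ 2 ⊕ 1 = 2.
The nim-sum is 2 ≠ 0, so this is an N-position: the player to move can win; Ada has a winning move.

Ada wins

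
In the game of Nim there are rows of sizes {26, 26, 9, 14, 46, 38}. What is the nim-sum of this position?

Compute the nim-sum pairwise:
26 XOR 26 = 0
0 XOR 9 = 9
9 XOR 14 = 7
7 XOR 46 = 41
41 XOR 38 = 15

15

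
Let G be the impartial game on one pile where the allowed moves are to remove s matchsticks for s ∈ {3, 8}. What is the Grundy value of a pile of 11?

0

Compute g(0), g(1), … for moves {3, 8}:
g(0) = mex{} = 0
g(1) = mex{} = 0
g(2) = mex{} = 0
g(3) = mex{0} = 1
g(4) = mex{0} = 1
g(5) = mex{0} = 1
g(6) = mex{1} = 0
g(7) = mex{1} = 0
g(8) = mex{0,1} = 2
g(9) = mex{0} = 1
g(10) = mex{0} = 1
g(11) = mex{1,2} = 0
So g(11) = 0.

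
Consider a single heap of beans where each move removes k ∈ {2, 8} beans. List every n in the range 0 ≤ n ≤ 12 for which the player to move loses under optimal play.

0, 1, 4, 5, 10, 11

Compute g(0), g(1), … for moves {2, 8}:
k:     0  1  2  3  4  5  6  7  8  9 10 11 12
g(k):  0  0  1  1  0  0  1  1  2  2  0  0  1
The P-positions (g = 0) in 0..12 are 0, 1, 4, 5, 10, 11.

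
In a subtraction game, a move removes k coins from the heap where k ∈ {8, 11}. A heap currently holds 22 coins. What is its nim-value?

Build the Grundy sequence with g(k) = mex{g(k−s) : s ∈ {8, 11}, s ≤ k}:
k:     0  1  2  3  4  5  6  7  8  9 10 11 12 13 14 15 16 17 18 19 20 21 22
g(k):  0  0  0  0  0  0  0  0  1  1  1  1  1  1  1  1  2  2  2  0  0  0  0
So g(22) = 0.

0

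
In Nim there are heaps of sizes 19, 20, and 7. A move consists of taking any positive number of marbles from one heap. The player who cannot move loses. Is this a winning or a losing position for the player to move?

Compute the nim-sum pairwise:
19 ^ 20 = 7
7 ^ 7 = 0
The nim-sum is 0, so this is a P-position: the player to move is in a losing position under optimal play.

Losing position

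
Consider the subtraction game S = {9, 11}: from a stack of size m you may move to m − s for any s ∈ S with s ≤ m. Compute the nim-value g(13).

1

Grundy values for subtraction set {9, 11}:
k:     0  1  2  3  4  5  6  7  8  9 10 11 12 13
g(k):  0  0  0  0  0  0  0  0  0  1  1  1  1  1
So g(13) = 1.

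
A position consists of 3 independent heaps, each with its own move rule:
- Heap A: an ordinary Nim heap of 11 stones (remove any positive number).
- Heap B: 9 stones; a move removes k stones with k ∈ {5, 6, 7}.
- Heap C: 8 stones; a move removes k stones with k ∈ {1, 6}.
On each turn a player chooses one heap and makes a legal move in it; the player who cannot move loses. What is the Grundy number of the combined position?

Heap A is a plain Nim heap of size 11, so its Grundy value is 11.
Build the Grundy sequence for heap B with g(k) = mex{g(k−s) : s ∈ {5, 6, 7}, s ≤ k}:
k:     0  1  2  3  4  5  6  7  8  9
g(k):  0  0  0  0  0  1  1  1  1  1
So g(9) = 1.
For heap C, compute g(0), g(1), … with moves {1, 6}:
g(0) = mex{} = 0
g(1) = mex{0} = 1
g(2) = mex{1} = 0
g(3) = mex{0} = 1
g(4) = mex{1} = 0
g(5) = mex{0} = 1
g(6) = mex{0,1} = 2
g(7) = mex{1,2} = 0
g(8) = mex{0} = 1
So g(8) = 1.
By the Sprague-Grundy theorem, the Grundy value of a sum of independent games is the XOR of the component values.
Combined value = 11 XOR 1 XOR 1 = 11.

11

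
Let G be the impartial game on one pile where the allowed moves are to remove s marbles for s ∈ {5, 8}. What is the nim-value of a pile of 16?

0

Grundy values for subtraction set {5, 8}:
k:     0  1  2  3  4  5  6  7  8  9 10 11 12 13 14 15 16
g(k):  0  0  0  0  0  1  1  1  1  1  2  2  2  0  0  0  0
So g(16) = 0.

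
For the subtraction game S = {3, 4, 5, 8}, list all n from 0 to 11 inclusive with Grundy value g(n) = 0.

0, 1, 2, 11

Compute g(0), g(1), … for moves {3, 4, 5, 8}:
k:     0  1  2  3  4  5  6  7  8  9 10 11
g(k):  0  0  0  1  1  1  2  2  2  3  3  0
The P-positions (g = 0) in 0..11 are 0, 1, 2, 11.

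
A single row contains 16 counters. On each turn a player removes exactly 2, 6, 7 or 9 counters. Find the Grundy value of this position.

0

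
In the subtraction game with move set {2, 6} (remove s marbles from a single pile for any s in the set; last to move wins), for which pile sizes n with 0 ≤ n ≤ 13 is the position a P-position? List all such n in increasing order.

0, 1, 4, 5, 8, 9, 12, 13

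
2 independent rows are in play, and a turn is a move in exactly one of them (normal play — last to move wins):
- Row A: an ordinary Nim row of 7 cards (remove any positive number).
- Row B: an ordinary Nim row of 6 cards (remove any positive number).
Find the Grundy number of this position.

Row A is a plain Nim row of size 7, so its Grundy value is 7.
Row B is a plain Nim row of size 6, so its Grundy value is 6.
By the Sprague-Grundy theorem, the Grundy value of a sum of independent games is the XOR of the component values.
Combined value = 7 ⊕ 6 = 1.

1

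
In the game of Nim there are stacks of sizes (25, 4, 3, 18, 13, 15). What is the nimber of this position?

14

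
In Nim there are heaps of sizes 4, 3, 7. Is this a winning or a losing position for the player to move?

Losing position

Compute the nim-sum pairwise:
4 ^ 3 = 7
7 ^ 7 = 0
The nim-sum is 0, so this is a P-position: the player to move is in a losing position under optimal play.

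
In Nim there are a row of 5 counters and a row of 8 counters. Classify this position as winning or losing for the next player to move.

Winning position

Write each in binary and XOR column by column:
  0101  (5)
  1000  (8)
  ----
  1101  (13)
The nim-sum is 13 ≠ 0, so this is an N-position: the player to move can win.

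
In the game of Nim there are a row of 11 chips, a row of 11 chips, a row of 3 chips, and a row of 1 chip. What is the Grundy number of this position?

2

Nim-sum: 11 ^ 11 ^ 3 ^ 1 = 2.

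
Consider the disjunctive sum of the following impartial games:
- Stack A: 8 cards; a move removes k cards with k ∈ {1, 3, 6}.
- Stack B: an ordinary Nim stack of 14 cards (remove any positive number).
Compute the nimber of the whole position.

12

Build the Grundy sequence for stack A with g(k) = mex{g(k−s) : s ∈ {1, 3, 6}, s ≤ k}:
k:     0  1  2  3  4  5  6  7  8
g(k):  0  1  0  1  0  1  2  3  2
So g(8) = 2.
Stack B is a plain Nim stack of size 14, so its Grundy value is 14.
The value of a disjunctive sum is the nim-sum of the parts.
Combined value = 2 XOR 14 = 12.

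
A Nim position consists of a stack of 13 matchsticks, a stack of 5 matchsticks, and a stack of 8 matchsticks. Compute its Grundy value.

0

Compute the nim-sum pairwise:
13 XOR 5 = 8
8 XOR 8 = 0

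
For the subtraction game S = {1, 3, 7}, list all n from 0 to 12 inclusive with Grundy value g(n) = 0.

0, 2, 4, 6, 8, 10, 12

Grundy values for subtraction set {1, 3, 7}:
k:     0  1  2  3  4  5  6  7  8  9 10 11 12
g(k):  0  1  0  1  0  1  0  1  0  1  0  1  0
The P-positions (g = 0) in 0..12 are 0, 2, 4, 6, 8, 10, 12.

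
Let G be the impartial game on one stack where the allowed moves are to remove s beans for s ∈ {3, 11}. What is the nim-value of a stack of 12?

Build the Grundy sequence with g(k) = mex{g(k−s) : s ∈ {3, 11}, s ≤ k}:
k:     0  1  2  3  4  5  6  7  8  9 10 11 12
g(k):  0  0  0  1  1  1  0  0  0  1  1  1  2
So g(12) = 2.

2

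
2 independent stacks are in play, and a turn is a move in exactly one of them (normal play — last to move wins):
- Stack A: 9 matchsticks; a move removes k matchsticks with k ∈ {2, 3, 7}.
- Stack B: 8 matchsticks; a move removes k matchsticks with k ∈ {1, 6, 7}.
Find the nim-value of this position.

0

Grundy values for stack A (subtraction set {2, 3, 7}):
k:     0  1  2  3  4  5  6  7  8  9
g(k):  0  0  1  1  2  0  0  1  1  2
So g(9) = 2.
Build the Grundy sequence for stack B with g(k) = mex{g(k−s) : s ∈ {1, 6, 7}, s ≤ k}:
k:     0  1  2  3  4  5  6  7  8
g(k):  0  1  0  1  0  1  2  3  2
So g(8) = 2.
The value of a disjunctive sum is the nim-sum of the parts.
Combined value = 2 XOR 2 = 0.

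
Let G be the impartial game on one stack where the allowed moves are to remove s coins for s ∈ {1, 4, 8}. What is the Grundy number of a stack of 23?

Compute g(0), g(1), … for moves {1, 4, 8}:
k:     0  1  2  3  4  5  6  7  8  9 10 11 12 13 14 15 16 17 18 19 20 21 22 23
g(k):  0  1  0  1  2  0  1  0  1  2  3  2  0  1  0  1  2  0  1  0  1  2  3  2
So g(23) = 2.

2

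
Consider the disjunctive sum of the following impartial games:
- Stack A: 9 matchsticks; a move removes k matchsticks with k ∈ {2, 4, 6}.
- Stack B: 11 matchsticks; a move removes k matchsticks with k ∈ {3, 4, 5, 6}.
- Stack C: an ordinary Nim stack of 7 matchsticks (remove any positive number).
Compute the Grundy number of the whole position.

Build the Grundy sequence for stack A with g(k) = mex{g(k−s) : s ∈ {2, 4, 6}, s ≤ k}:
g(0) = mex{} = 0
g(1) = mex{} = 0
g(2) = mex{0} = 1
g(3) = mex{0} = 1
g(4) = mex{0,1} = 2
g(5) = mex{0,1} = 2
g(6) = mex{0,1,2} = 3
g(7) = mex{0,1,2} = 3
g(8) = mex{1,2,3} = 0
g(9) = mex{1,2,3} = 0
So g(9) = 0.
Grundy values for stack B (subtraction set {3, 4, 5, 6}):
k:     0  1  2  3  4  5  6  7  8  9 10 11
g(k):  0  0  0  1  1  1  2  2  2  0  0  0
So g(11) = 0.
Stack C is a plain Nim stack of size 7, so its Grundy value is 7.
The value of a disjunctive sum is the nim-sum of the parts.
Combined value = 0 ⊕ 0 ⊕ 7 = 7.

7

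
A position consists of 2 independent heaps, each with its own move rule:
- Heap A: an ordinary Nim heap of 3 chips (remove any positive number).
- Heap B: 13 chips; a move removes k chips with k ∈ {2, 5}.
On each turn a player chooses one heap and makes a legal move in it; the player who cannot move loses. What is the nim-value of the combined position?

Heap A is a plain Nim heap of size 3, so its Grundy value is 3.
Build the Grundy sequence for heap B with g(k) = mex{g(k−s) : s ∈ {2, 5}, s ≤ k}:
g(0) = mex{} = 0
g(1) = mex{} = 0
g(2) = mex{0} = 1
g(3) = mex{0} = 1
g(4) = mex{1} = 0
g(5) = mex{0,1} = 2
g(6) = mex{0} = 1
g(7) = mex{1,2} = 0
g(8) = mex{1} = 0
g(9) = mex{0} = 1
g(10) = mex{0,2} = 1
g(11) = mex{1} = 0
g(12) = mex{0,1} = 2
g(13) = mex{0} = 1
So g(13) = 1.
By the Sprague-Grundy theorem, the Grundy value of a sum of independent games is the XOR of the component values.
Combined value = 3 ⊕ 1 = 2.

2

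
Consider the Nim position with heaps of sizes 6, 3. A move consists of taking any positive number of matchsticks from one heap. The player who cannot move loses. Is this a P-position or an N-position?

N-position

Nim-sum: 6 ^ 3 = 5.
The nim-sum is 5 ≠ 0, so this is an N-position: the player to move can win.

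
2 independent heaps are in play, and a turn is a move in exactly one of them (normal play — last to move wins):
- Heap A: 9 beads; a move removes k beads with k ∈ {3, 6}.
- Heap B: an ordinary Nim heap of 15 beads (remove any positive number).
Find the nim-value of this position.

Grundy values for heap A (subtraction set {3, 6}):
k:     0  1  2  3  4  5  6  7  8  9
g(k):  0  0  0  1  1  1  2  2  2  0
So g(9) = 0.
Heap B is a plain Nim heap of size 15, so its Grundy value is 15.
The value of a disjunctive sum is the nim-sum of the parts.
Combined value = 0 XOR 15 = 15.

15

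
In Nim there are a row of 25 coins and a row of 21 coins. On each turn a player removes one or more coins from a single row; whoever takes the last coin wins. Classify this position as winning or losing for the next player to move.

Nim-sum: 25 ^ 21 = 12.
The nim-sum is 12 ≠ 0, so this is an N-position: the player to move can win.

Winning position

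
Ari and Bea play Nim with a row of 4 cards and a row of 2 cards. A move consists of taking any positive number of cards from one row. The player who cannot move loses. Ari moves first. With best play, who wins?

Ari wins

Nim-sum: 4 ⊕ 2 = 6.
The nim-sum is 6 ≠ 0, so this is an N-position: the player to move can win; Ari has a winning move.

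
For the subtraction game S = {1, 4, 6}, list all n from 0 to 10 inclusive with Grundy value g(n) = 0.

Compute g(0), g(1), … for moves {1, 4, 6}:
k:     0  1  2  3  4  5  6  7  8  9 10
g(k):  0  1  0  1  2  0  1  0  1  2  0
The P-positions (g = 0) in 0..10 are 0, 2, 5, 7, 10.

0, 2, 5, 7, 10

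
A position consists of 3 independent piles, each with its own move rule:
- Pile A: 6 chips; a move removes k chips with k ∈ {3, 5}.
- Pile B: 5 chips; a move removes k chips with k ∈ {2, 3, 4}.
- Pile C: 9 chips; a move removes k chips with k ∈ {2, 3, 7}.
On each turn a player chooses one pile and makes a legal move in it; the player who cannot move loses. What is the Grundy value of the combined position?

2

Grundy values for pile A (subtraction set {3, 5}):
g(0) = mex{} = 0
g(1) = mex{} = 0
g(2) = mex{} = 0
g(3) = mex{0} = 1
g(4) = mex{0} = 1
g(5) = mex{0} = 1
g(6) = mex{0,1} = 2
So g(6) = 2.
Build the Grundy sequence for pile B with g(k) = mex{g(k−s) : s ∈ {2, 3, 4}, s ≤ k}:
g(0) = mex{} = 0
g(1) = mex{} = 0
g(2) = mex{0} = 1
g(3) = mex{0} = 1
g(4) = mex{0,1} = 2
g(5) = mex{0,1} = 2
So g(5) = 2.
Build the Grundy sequence for pile C with g(k) = mex{g(k−s) : s ∈ {2, 3, 7}, s ≤ k}:
g(0) = mex{} = 0
g(1) = mex{} = 0
g(2) = mex{0} = 1
g(3) = mex{0} = 1
g(4) = mex{0,1} = 2
g(5) = mex{1} = 0
g(6) = mex{1,2} = 0
g(7) = mex{0,2} = 1
g(8) = mex{0} = 1
g(9) = mex{0,1} = 2
So g(9) = 2.
By the Sprague-Grundy theorem, the Grundy value of a sum of independent games is the XOR of the component values.
Combined value = 2 XOR 2 XOR 2 = 2.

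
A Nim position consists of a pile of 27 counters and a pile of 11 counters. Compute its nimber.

Bitwise XOR of the heap sizes:
  11011  (27)
  01011  (11)
  -----
  10000  (16)

16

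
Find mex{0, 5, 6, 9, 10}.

1

0 is in the set but 1 is not, so the mex is 1.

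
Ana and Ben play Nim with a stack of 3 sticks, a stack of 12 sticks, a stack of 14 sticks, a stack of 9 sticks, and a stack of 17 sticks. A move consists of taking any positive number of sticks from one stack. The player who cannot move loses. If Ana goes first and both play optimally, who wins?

Ana wins

Compute the nim-sum pairwise:
3 ^ 12 = 15
15 ^ 14 = 1
1 ^ 9 = 8
8 ^ 17 = 25
The nim-sum is 25 ≠ 0, so this is an N-position: the player to move can win; Ana has a winning move.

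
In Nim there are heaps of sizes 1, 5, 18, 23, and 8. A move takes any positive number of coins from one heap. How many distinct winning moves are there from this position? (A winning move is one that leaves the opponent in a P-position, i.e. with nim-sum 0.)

1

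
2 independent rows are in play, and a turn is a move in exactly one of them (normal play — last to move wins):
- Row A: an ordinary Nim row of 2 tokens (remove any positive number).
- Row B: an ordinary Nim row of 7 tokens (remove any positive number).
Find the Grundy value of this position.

Row A is a plain Nim row of size 2, so its Grundy value is 2.
Row B is a plain Nim row of size 7, so its Grundy value is 7.
By the Sprague-Grundy theorem, the Grundy value of a sum of independent games is the XOR of the component values.
Combined value = 2 XOR 7 = 5.

5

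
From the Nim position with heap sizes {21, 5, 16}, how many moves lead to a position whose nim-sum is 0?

Nim-sum: 21 ⊕ 5 ⊕ 16 = 0.
The nim-sum is already 0, so every move leaves a nonzero nim-sum — there are no winning moves.

0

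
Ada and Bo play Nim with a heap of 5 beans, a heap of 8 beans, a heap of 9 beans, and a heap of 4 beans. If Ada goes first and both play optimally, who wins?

Nim-sum: 5 ^ 8 ^ 9 ^ 4 = 0.
The nim-sum is 0, so this is a P-position: the player to move is in a losing position under optimal play; Ada is about to move from it and so loses — Bo wins.

Bo wins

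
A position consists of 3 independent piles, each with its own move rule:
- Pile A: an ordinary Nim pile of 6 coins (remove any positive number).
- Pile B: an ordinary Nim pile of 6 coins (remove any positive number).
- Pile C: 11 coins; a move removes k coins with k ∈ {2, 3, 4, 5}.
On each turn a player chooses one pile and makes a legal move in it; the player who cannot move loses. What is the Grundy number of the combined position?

Pile A is a plain Nim pile of size 6, so its Grundy value is 6.
Pile B is a plain Nim pile of size 6, so its Grundy value is 6.
Build the Grundy sequence for pile C with g(k) = mex{g(k−s) : s ∈ {2, 3, 4, 5}, s ≤ k}:
g(0) = mex{} = 0
g(1) = mex{} = 0
g(2) = mex{0} = 1
g(3) = mex{0} = 1
g(4) = mex{0,1} = 2
g(5) = mex{0,1} = 2
g(6) = mex{0,1,2} = 3
g(7) = mex{1,2} = 0
g(8) = mex{1,2,3} = 0
g(9) = mex{0,2,3} = 1
g(10) = mex{0,2,3} = 1
g(11) = mex{0,1,3} = 2
So g(11) = 2.
The value of a disjunctive sum is the nim-sum of the parts.
Combined value = 6 XOR 6 XOR 2 = 2.

2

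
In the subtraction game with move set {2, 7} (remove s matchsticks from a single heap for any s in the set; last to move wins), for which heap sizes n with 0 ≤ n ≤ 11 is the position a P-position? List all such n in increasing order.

0, 1, 4, 5, 9, 10

Grundy values for subtraction set {2, 7}:
g(0) = mex{} = 0
g(1) = mex{} = 0
g(2) = mex{0} = 1
g(3) = mex{0} = 1
g(4) = mex{1} = 0
g(5) = mex{1} = 0
g(6) = mex{0} = 1
g(7) = mex{0} = 1
g(8) = mex{0,1} = 2
g(9) = mex{1} = 0
g(10) = mex{1,2} = 0
g(11) = mex{0} = 1
The P-positions (g = 0) in 0..11 are 0, 1, 4, 5, 9, 10.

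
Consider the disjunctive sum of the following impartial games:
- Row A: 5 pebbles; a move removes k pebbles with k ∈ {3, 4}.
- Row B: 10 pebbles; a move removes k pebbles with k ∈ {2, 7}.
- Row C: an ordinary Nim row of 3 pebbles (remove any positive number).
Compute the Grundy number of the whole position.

Grundy values for row A (subtraction set {3, 4}):
k:     0  1  2  3  4  5
g(k):  0  0  0  1  1  1
So g(5) = 1.
Build the Grundy sequence for row B with g(k) = mex{g(k−s) : s ∈ {2, 7}, s ≤ k}:
g(0) = mex{} = 0
g(1) = mex{} = 0
g(2) = mex{0} = 1
g(3) = mex{0} = 1
g(4) = mex{1} = 0
g(5) = mex{1} = 0
g(6) = mex{0} = 1
g(7) = mex{0} = 1
g(8) = mex{0,1} = 2
g(9) = mex{1} = 0
g(10) = mex{1,2} = 0
So g(10) = 0.
Row C is a plain Nim row of size 3, so its Grundy value is 3.
The value of a disjunctive sum is the nim-sum of the parts.
Combined value = 1 XOR 0 XOR 3 = 2.

2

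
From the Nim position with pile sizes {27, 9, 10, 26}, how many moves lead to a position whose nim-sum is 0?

Nim-sum: 27 ⊕ 9 ⊕ 10 ⊕ 26 = 2.
The overall nim-sum is X = 2. A pile of size p has a winning move iff p XOR X < p (reduce it to p XOR X).
  27: 27 XOR 2 = 25 < 27 — winning move (to 25).
  9: 9 XOR 2 = 11 ≥ 9 — no move.
  10: 10 XOR 2 = 8 < 10 — winning move (to 8).
  26: 26 XOR 2 = 24 < 26 — winning move (to 24).
That gives 3 winning moves.

3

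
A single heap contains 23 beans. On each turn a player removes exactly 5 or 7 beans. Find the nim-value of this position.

Grundy values for subtraction set {5, 7}:
k:     0  1  2  3  4  5  6  7  8  9 10 11 12 13 14 15 16 17 18 19 20 21 22 23
g(k):  0  0  0  0  0  1  1  1  1  1  2  2  0  0  0  0  0  1  1  1  1  1  2  2
So g(23) = 2.

2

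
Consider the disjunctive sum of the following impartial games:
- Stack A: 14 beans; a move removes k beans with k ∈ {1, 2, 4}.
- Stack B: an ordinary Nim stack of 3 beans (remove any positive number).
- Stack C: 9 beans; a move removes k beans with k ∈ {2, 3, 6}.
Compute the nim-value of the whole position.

1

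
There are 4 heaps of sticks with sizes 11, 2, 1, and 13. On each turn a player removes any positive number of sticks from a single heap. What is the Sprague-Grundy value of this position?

Nim-sum: 11 ⊕ 2 ⊕ 1 ⊕ 13 = 5.

5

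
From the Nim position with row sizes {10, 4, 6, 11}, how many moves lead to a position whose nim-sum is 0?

3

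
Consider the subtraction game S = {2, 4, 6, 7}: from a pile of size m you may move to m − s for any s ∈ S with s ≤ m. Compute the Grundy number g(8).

Grundy values for subtraction set {2, 4, 6, 7}:
g(0) = mex{} = 0
g(1) = mex{} = 0
g(2) = mex{0} = 1
g(3) = mex{0} = 1
g(4) = mex{0,1} = 2
g(5) = mex{0,1} = 2
g(6) = mex{0,1,2} = 3
g(7) = mex{0,1,2} = 3
g(8) = mex{0,1,2,3} = 4
So g(8) = 4.

4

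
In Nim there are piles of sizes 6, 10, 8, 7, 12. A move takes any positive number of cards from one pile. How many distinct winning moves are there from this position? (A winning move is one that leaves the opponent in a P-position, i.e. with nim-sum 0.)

3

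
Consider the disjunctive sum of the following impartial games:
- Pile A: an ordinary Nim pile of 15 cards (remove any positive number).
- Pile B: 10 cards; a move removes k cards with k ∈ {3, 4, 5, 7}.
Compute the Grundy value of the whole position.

15

Pile A is a plain Nim pile of size 15, so its Grundy value is 15.
Grundy values for pile B (subtraction set {3, 4, 5, 7}):
k:     0  1  2  3  4  5  6  7  8  9 10
g(k):  0  0  0  1  1  1  2  2  2  3  0
So g(10) = 0.
The value of a disjunctive sum is the nim-sum of the parts.
Combined value = 15 ⊕ 0 = 15.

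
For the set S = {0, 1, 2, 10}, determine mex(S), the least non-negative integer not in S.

The values 0, 1, 2 are all present; 3 is the first non-negative integer missing from the set.

3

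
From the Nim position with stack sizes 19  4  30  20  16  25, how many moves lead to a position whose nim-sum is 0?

5

In binary:
  10011  (19)
  00100  (4)
  11110  (30)
  10100  (20)
  10000  (16)
  11001  (25)
  -----
  10100  (20)
The overall nim-sum is X = 20. A stack of size p has a winning move iff p XOR X < p (reduce it to p XOR X).
  19: 19 XOR 20 = 7 < 19 — winning move (to 7).
  4: 4 XOR 20 = 16 ≥ 4 — no move.
  30: 30 XOR 20 = 10 < 30 — winning move (to 10).
  20: 20 XOR 20 = 0 < 20 — winning move (to 0).
  16: 16 XOR 20 = 4 < 16 — winning move (to 4).
  25: 25 XOR 20 = 13 < 25 — winning move (to 13).
That gives 5 winning moves.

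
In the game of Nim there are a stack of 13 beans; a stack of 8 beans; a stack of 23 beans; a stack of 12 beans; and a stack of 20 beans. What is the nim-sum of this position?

10

Compute the nim-sum pairwise:
13 ⊕ 8 = 5
5 ⊕ 23 = 18
18 ⊕ 12 = 30
30 ⊕ 20 = 10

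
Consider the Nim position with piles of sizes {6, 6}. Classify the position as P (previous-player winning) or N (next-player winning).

P-position

Nim-sum: 6 ^ 6 = 0.
The nim-sum is 0, so this is a P-position: the player to move is in a losing position under optimal play.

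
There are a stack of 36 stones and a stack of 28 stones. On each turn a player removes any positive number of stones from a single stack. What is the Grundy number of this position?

Compute the nim-sum pairwise:
36 ⊕ 28 = 56

56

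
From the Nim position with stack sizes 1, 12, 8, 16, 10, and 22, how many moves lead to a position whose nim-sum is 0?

3

Bitwise XOR of the heap sizes:
  00001  (1)
  01100  (12)
  01000  (8)
  10000  (16)
  01010  (10)
  10110  (22)
  -----
  01001  (9)
The overall nim-sum is X = 9. A stack of size p has a winning move iff p XOR X < p (reduce it to p XOR X).
  1: 1 XOR 9 = 8 ≥ 1 — no move.
  12: 12 XOR 9 = 5 < 12 — winning move (to 5).
  8: 8 XOR 9 = 1 < 8 — winning move (to 1).
  16: 16 XOR 9 = 25 ≥ 16 — no move.
  10: 10 XOR 9 = 3 < 10 — winning move (to 3).
  22: 22 XOR 9 = 31 ≥ 22 — no move.
That gives 3 winning moves.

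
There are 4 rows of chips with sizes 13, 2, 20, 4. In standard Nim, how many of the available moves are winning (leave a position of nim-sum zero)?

1

Compute the nim-sum pairwise:
13 XOR 2 = 15
15 XOR 20 = 27
27 XOR 4 = 31
The overall nim-sum is X = 31. A row of size p has a winning move iff p XOR X < p (reduce it to p XOR X).
  13: 13 XOR 31 = 18 ≥ 13 — no move.
  2: 2 XOR 31 = 29 ≥ 2 — no move.
  20: 20 XOR 31 = 11 < 20 — winning move (to 11).
  4: 4 XOR 31 = 27 ≥ 4 — no move.
That gives 1 winning move.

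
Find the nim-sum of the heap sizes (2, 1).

3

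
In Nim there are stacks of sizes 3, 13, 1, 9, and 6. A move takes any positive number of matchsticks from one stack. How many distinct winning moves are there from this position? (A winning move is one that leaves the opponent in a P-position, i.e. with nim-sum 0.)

0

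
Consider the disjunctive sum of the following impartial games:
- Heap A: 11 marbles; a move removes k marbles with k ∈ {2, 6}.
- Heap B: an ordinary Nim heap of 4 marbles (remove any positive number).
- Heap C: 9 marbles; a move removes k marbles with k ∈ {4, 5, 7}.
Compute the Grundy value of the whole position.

7

Build the Grundy sequence for heap A with g(k) = mex{g(k−s) : s ∈ {2, 6}, s ≤ k}:
k:     0  1  2  3  4  5  6  7  8  9 10 11
g(k):  0  0  1  1  0  0  1  1  0  0  1  1
So g(11) = 1.
Heap B is a plain Nim heap of size 4, so its Grundy value is 4.
For heap C, compute g(0), g(1), … with moves {4, 5, 7}:
g(0) = mex{} = 0
g(1) = mex{} = 0
g(2) = mex{} = 0
g(3) = mex{} = 0
g(4) = mex{0} = 1
g(5) = mex{0} = 1
g(6) = mex{0} = 1
g(7) = mex{0} = 1
g(8) = mex{0,1} = 2
g(9) = mex{0,1} = 2
So g(9) = 2.
By the Sprague-Grundy theorem, the Grundy value of a sum of independent games is the XOR of the component values.
Combined value = 1 XOR 4 XOR 2 = 7.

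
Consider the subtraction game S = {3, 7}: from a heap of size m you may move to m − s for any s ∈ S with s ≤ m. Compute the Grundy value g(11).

0

Compute g(0), g(1), … for moves {3, 7}:
g(0) = mex{} = 0
g(1) = mex{} = 0
g(2) = mex{} = 0
g(3) = mex{0} = 1
g(4) = mex{0} = 1
g(5) = mex{0} = 1
g(6) = mex{1} = 0
g(7) = mex{0,1} = 2
g(8) = mex{0,1} = 2
g(9) = mex{0} = 1
g(10) = mex{1,2} = 0
g(11) = mex{1,2} = 0
So g(11) = 0.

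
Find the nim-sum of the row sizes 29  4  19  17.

In binary:
  11101  (29)
  00100  (4)
  10011  (19)
  10001  (17)
  -----
  11011  (27)

27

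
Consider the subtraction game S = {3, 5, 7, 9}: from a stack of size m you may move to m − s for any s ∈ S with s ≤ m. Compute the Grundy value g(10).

3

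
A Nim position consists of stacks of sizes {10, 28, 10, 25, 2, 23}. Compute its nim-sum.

16

Compute the nim-sum pairwise:
10 ^ 28 = 22
22 ^ 10 = 28
28 ^ 25 = 5
5 ^ 2 = 7
7 ^ 23 = 16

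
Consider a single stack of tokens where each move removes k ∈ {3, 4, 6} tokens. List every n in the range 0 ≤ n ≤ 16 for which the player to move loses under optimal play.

0, 1, 2, 9, 10, 11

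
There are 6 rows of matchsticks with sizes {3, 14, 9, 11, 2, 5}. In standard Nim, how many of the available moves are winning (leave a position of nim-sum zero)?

3

Write each in binary and XOR column by column:
  0011  (3)
  1110  (14)
  1001  (9)
  1011  (11)
  0010  (2)
  0101  (5)
  ----
  1000  (8)
The overall nim-sum is X = 8. A row of size p has a winning move iff p XOR X < p (reduce it to p XOR X).
  3: 3 XOR 8 = 11 ≥ 3 — no move.
  14: 14 XOR 8 = 6 < 14 — winning move (to 6).
  9: 9 XOR 8 = 1 < 9 — winning move (to 1).
  11: 11 XOR 8 = 3 < 11 — winning move (to 3).
  2: 2 XOR 8 = 10 ≥ 2 — no move.
  5: 5 XOR 8 = 13 ≥ 5 — no move.
That gives 3 winning moves.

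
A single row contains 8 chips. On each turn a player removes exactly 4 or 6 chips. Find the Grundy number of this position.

Build the Grundy sequence with g(k) = mex{g(k−s) : s ∈ {4, 6}, s ≤ k}:
k:     0  1  2  3  4  5  6  7  8
g(k):  0  0  0  0  1  1  1  1  2
So g(8) = 2.

2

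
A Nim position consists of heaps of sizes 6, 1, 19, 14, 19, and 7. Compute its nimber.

14

In binary:
  00110  (6)
  00001  (1)
  10011  (19)
  01110  (14)
  10011  (19)
  00111  (7)
  -----
  01110  (14)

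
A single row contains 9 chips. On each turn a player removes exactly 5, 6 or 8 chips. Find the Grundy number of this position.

1

Build the Grundy sequence with g(k) = mex{g(k−s) : s ∈ {5, 6, 8}, s ≤ k}:
g(0) = mex{} = 0
g(1) = mex{} = 0
g(2) = mex{} = 0
g(3) = mex{} = 0
g(4) = mex{} = 0
g(5) = mex{0} = 1
g(6) = mex{0} = 1
g(7) = mex{0} = 1
g(8) = mex{0} = 1
g(9) = mex{0} = 1
So g(9) = 1.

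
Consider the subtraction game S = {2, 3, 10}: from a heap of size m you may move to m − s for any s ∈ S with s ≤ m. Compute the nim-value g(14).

Grundy values for subtraction set {2, 3, 10}:
g(0) = mex{} = 0
g(1) = mex{} = 0
g(2) = mex{0} = 1
g(3) = mex{0} = 1
g(4) = mex{0,1} = 2
g(5) = mex{1} = 0
g(6) = mex{1,2} = 0
g(7) = mex{0,2} = 1
g(8) = mex{0} = 1
g(9) = mex{0,1} = 2
g(10) = mex{0,1} = 2
g(11) = mex{0,1,2} = 3
g(12) = mex{1,2} = 0
g(13) = mex{1,2,3} = 0
g(14) = mex{0,2,3} = 1
So g(14) = 1.

1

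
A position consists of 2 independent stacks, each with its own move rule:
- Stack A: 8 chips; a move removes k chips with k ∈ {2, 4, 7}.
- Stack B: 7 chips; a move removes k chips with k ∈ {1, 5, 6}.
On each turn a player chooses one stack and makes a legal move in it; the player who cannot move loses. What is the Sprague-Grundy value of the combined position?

Build the Grundy sequence for stack A with g(k) = mex{g(k−s) : s ∈ {2, 4, 7}, s ≤ k}:
k:     0  1  2  3  4  5  6  7  8
g(k):  0  0  1  1  2  2  0  3  1
So g(8) = 1.
Grundy values for stack B (subtraction set {1, 5, 6}):
k:     0  1  2  3  4  5  6  7
g(k):  0  1  0  1  0  1  2  3
So g(7) = 3.
The value of a disjunctive sum is the nim-sum of the parts.
Combined value = 1 ⊕ 3 = 2.

2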